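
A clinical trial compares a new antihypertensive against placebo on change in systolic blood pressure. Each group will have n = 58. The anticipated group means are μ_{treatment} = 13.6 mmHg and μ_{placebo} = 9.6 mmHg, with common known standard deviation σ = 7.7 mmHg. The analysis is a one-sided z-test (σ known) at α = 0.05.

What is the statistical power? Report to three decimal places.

Power ≈ 0.875

Standardized effect: d = |μ_{treatment} − μ_{placebo}| / σ = |13.6 − 9.6| / 7.7 = 0.5195
Noncentrality parameter: λ = d·√(n/2) = 0.5195 × √(58/2) = 2.7975
Critical value for a one-sided test at α = 0.05: z_α = 1.645.
Power = P(Z > 1.645 − λ) = Φ(1.153) = 0.8755.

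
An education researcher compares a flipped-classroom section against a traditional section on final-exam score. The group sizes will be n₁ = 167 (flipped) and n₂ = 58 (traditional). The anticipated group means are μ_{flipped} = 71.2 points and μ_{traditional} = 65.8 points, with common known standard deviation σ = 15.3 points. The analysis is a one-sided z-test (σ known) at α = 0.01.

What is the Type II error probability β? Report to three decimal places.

Standardized effect: d = |μ_{flipped} − μ_{traditional}| / σ = |71.2 − 65.8| / 15.3 = 0.3529
Noncentrality parameter: δ = d / √(1/n₁ + 1/n₂) = 0.3529 / √(1/167 + 1/58) = 2.3157
Critical value for a one-sided test at α = 0.01: z_α = 2.326.
Power = Φ(δ − 2.326) = Φ(-0.011) = 0.4958.
Type II error: β = 1 − power = 1 − 0.4958 = 0.5042.

β ≈ 0.504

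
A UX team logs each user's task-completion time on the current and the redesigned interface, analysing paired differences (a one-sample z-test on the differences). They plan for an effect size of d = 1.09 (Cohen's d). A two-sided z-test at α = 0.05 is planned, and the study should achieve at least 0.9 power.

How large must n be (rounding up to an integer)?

Set Φ(δ − 1.960) = 0.9; then δ − 1.960 = Φ⁻¹(0.9) = 1.282, giving δ = 3.242.
(For δ > 0 the lower-tail rejection region contributes negligibly to power, so the one-term inversion is standard.)
δ = d·√n ⇒ n = (δ/d)² = (3.242 / 1.09)² = 8.84.
Rounding up, n = 9.

n = 9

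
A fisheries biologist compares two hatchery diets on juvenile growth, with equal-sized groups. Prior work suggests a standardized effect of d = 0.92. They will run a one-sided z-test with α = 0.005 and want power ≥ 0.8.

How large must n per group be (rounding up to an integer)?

n = 28 per group

Set Φ(δ − 2.576) = 0.8; then δ − 2.576 = Φ⁻¹(0.8) = 0.842, giving δ = 3.417.
δ = d·√(n/2) ⇒ n = 2(δ/d)² = 2 × (3.417 / 0.92)² = 27.60.
Rounding up, n = 28 per group.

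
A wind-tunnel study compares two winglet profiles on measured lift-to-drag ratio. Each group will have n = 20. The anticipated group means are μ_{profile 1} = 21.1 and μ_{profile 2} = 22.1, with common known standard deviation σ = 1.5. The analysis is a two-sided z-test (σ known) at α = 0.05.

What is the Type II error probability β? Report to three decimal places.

β ≈ 0.441

Standardized effect: d = |μ_{profile 1} − μ_{profile 2}| / σ = |21.1 − 22.1| / 1.5 = 0.6667
Noncentrality parameter: δ = d·√(n/2) = 0.6667 × √(20/2) = 2.1082
Two-sided α = 0.05 → critical value z_{0.025} = 1.960.
Power = Φ(δ − 1.960) + Φ(−δ − 1.960) = Φ(0.148) + Φ(-4.068) = 0.5589 + 0.0000 = 0.5589.
Type II error: β = 1 − power = 1 − 0.5589 = 0.4411.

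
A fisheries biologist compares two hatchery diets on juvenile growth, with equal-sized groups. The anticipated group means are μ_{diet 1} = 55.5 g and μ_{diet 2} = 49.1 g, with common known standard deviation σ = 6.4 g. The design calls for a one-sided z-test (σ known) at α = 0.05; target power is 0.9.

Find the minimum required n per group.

n = 18 per group

Standardized effect: d = |μ_{diet 1} − μ_{diet 2}| / σ = |55.5 − 49.1| / 6.4 = 1.0000
Set Φ(δ − 1.645) = 0.9; then δ − 1.645 = Φ⁻¹(0.9) = 1.282, giving δ = 2.926.
δ = d·√(n/2) ⇒ n = 2(δ/d)² = 2 × (2.926 / 1.0000)² = 17.13.
Rounding up, n = 18 per group.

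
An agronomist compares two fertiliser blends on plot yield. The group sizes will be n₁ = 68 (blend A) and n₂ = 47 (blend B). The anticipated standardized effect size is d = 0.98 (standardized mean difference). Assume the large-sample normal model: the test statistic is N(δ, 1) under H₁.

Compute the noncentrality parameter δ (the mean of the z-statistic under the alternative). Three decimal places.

The noncentrality parameter scales effect size by the design's sample-size factor: δ = d / √(1/n₁ + 1/n₂) = 0.98 / √(1/68 + 1/47) = 5.1663

δ ≈ 5.166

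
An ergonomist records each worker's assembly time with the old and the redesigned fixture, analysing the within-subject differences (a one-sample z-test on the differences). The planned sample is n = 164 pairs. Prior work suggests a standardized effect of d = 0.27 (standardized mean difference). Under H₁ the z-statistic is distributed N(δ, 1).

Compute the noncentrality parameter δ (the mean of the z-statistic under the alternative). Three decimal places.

δ ≈ 3.458

The noncentrality parameter scales effect size by the design's sample-size factor: δ = d·√n = 0.27 × √164 = 3.4577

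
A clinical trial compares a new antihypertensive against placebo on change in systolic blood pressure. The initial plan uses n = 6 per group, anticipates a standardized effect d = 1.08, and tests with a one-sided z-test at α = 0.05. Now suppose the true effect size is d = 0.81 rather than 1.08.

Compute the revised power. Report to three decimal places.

With d = 0.81: δ = d·√(n/2) = 0.81 × √(6/2) = 1.4030. Critical value z_{0.05} = 1.645.
Revised power = Φ(δ − 1.645) = Φ(-0.242) = 0.4044.

Power ≈ 0.404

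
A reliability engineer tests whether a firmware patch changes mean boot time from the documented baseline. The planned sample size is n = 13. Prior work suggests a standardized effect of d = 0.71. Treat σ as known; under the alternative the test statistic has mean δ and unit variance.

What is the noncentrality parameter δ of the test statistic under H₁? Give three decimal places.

δ ≈ 2.560

δ = d·√n = 0.71 × √13 = 2.5599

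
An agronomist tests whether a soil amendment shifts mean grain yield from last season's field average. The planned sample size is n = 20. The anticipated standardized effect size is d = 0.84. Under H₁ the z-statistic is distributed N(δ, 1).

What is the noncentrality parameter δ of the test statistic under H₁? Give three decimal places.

δ ≈ 3.757

δ = d·√n = 0.84 × √20 = 3.7566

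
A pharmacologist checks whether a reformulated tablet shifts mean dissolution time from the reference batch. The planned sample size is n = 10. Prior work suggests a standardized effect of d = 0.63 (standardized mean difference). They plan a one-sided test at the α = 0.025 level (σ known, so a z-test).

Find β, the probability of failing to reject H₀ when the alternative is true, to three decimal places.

β ≈ 0.487

Noncentrality parameter: δ = d·√n = 0.63 × √10 = 1.9922
Critical value for a one-sided test at α = 0.025: z_α = 1.960.
Power = Φ(δ − 1.960) = Φ(0.032) = 0.5129.
Type II error: β = 1 − power = 1 − 0.5129 = 0.4871.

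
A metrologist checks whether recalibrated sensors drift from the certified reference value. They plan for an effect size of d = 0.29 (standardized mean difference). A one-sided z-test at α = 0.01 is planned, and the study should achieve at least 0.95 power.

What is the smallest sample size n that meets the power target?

n = 188

Set Φ(δ − 2.326) = 0.95; then δ − 2.326 = Φ⁻¹(0.95) = 1.645, giving δ = 3.971.
δ = d·√n ⇒ n = (δ/d)² = (3.971 / 0.29)² = 187.52.
Round up to the next whole unit.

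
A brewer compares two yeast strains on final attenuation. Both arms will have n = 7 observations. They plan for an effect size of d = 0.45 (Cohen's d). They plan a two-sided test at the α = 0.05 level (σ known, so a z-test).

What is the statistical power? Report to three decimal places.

Power ≈ 0.134

Noncentrality parameter: δ = d·√(n/2) = 0.45 × √(7/2) = 0.8419
Critical value for a two-sided test at α = 0.05: z_{α/2} = 1.960.
Power = Φ(δ − 1.960) + Φ(−δ − 1.960) = Φ(-1.118) + Φ(-2.802) = 0.1318 + 0.0025 = 0.1343.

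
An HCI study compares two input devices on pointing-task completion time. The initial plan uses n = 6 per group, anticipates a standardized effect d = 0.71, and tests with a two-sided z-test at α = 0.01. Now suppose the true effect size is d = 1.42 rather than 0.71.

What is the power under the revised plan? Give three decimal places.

With d = 1.42: δ = d·√(n/2) = 1.42 × √(6/2) = 2.4595. Critical value z_{0.005} = 2.576.
Revised power = Φ(δ − 2.576) + Φ(−δ − 2.576) = Φ(-0.116) + Φ(-5.035) = 0.4537 + 0.0000 = 0.4537.

Power ≈ 0.454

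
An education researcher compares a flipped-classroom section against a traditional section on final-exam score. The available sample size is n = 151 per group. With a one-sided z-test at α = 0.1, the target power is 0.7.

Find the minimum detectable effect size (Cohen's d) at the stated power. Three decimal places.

d ≈ 0.208

Need Φ(δ − 1.282) = 0.7, so δ = 1.282 + 0.524 = 1.806.
δ = d·√(n/2) ⇒ d = δ/√(n/2) = 1.806/√(151/2) = 0.2078.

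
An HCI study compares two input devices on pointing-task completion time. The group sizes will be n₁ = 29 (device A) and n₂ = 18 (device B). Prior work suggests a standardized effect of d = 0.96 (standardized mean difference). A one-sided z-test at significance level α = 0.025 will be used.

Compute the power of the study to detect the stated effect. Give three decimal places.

Power ≈ 0.892

Noncentrality parameter: δ = d / √(1/n₁ + 1/n₂) = 0.96 / √(1/29 + 1/18) = 3.1993
One-sided α = 0.025 → critical value z_{0.025} = 1.960.
Power = P(Z > 1.960 − δ) = Φ(1.239) = 0.8924.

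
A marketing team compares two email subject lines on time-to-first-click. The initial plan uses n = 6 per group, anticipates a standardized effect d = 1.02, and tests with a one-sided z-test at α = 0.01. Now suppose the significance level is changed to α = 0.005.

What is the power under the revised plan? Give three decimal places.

δ = d·√(n/2) = 1.02 × √(6/2) = 1.7667 (unchanged). New critical value: z_{0.005} = 2.576.
Revised power = Φ(δ − 2.576) = Φ(-0.809) = 0.2092.

Power ≈ 0.209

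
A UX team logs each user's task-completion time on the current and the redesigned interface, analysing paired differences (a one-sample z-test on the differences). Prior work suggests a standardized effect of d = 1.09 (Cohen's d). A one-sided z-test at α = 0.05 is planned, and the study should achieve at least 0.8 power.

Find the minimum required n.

n = 6

Set Φ(δ − 1.645) = 0.8; then δ − 1.645 = Φ⁻¹(0.8) = 0.842, giving δ = 2.486.
δ = d·√n ⇒ n = (δ/d)² = (2.486 / 1.09)² = 5.20.
Rounding up, n = 6.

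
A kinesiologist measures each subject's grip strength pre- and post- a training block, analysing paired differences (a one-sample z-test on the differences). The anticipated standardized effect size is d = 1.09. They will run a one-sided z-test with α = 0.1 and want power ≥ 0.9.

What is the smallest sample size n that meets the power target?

n = 6

Set Φ(δ − 1.282) = 0.9; then δ − 1.282 = Φ⁻¹(0.9) = 1.282, giving δ = 2.563.
δ = d·√n ⇒ n = (δ/d)² = (2.563 / 1.09)² = 5.53.
Rounding up, n = 6.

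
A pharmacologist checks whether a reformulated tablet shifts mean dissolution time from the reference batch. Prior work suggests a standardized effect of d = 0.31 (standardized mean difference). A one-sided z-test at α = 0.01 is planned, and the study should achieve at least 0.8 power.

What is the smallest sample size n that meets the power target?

n = 105

For power 0.8 need Φ(δ − z_{0.01}) = 0.8, so δ = z_{0.01} + z_{0.20} = 2.326 + 0.842 = 3.168.
δ = d·√n ⇒ n = (δ/d)² = (3.168 / 0.31)² = 104.43.
Rounding up, n = 105.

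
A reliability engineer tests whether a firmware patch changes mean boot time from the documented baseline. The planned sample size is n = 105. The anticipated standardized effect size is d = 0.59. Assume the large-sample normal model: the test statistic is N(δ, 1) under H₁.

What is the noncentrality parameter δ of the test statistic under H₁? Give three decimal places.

δ = d·√n = 0.59 × √105 = 6.0457

δ ≈ 6.046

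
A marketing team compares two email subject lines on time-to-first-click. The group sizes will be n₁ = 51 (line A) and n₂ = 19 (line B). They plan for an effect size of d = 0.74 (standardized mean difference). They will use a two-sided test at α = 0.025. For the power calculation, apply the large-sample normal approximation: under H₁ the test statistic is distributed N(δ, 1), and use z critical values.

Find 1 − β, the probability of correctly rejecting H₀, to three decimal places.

Noncentrality parameter: δ = d / √(1/n₁ + 1/n₂) = 0.74 / √(1/51 + 1/19) = 2.7532
Critical value for a two-sided test at α = 0.025: z_{α/2} = 2.241.
Power = Φ(δ − 2.241) + Φ(−δ − 2.241) = Φ(0.512) + Φ(-4.995) = 0.6956 + 0.0000 = 0.6956.

Power ≈ 0.696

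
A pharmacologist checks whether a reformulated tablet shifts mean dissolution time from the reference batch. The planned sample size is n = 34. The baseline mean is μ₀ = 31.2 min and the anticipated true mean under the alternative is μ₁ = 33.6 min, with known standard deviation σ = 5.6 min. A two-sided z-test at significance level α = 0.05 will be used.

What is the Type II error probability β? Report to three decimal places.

Standardized effect: d = |μ₁ − μ₀| / σ = |33.6 − 31.2| / 5.6 = 0.4286
Noncentrality parameter: δ = d·√n = 0.4286 × √34 = 2.4990
Critical value for a two-sided test at α = 0.05: z_{α/2} = 1.960.
Power = Φ(δ − 1.960) + Φ(−δ − 1.960) = Φ(0.539) + Φ(-4.459) = 0.7051 + 0.0000 = 0.7051.
Type II error: β = 1 − power = 1 − 0.7051 = 0.2949.

β ≈ 0.295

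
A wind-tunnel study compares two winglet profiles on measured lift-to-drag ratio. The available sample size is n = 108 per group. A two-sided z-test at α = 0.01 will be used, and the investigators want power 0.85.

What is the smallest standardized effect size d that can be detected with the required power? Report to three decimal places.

Need Φ(δ − 2.576) = 0.85, so δ = 2.576 + 1.036 = 3.612.
(Lower-tail contribution to power is negligible for δ > 0.)
δ = d·√(n/2) ⇒ d = δ/√(n/2) = 3.612/√(108/2) = 0.4916.

d ≈ 0.492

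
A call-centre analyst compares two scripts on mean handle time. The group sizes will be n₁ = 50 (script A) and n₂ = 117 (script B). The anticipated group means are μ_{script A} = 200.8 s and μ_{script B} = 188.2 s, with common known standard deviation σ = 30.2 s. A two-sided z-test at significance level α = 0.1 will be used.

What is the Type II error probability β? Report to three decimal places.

Standardized effect: d = |μ_{script A} − μ_{script B}| / σ = |200.8 − 188.2| / 30.2 = 0.4172
Noncentrality parameter: λ = d / √(1/n₁ + 1/n₂) = 0.4172 / √(1/50 + 1/117) = 2.4694
Critical value for a two-sided test at α = 0.1: z_{α/2} = 1.645.
Power = Φ(λ − 1.645) + Φ(−λ − 1.645) = Φ(0.825) + Φ(-4.114) = 0.7952 + 0.0000 = 0.7952.
Type II error: β = 1 − power = 1 − 0.7952 = 0.2048.

β ≈ 0.205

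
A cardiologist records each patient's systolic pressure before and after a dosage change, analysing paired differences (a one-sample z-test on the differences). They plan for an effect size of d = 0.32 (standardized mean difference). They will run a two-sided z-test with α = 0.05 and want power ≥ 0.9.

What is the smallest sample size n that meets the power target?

For power 0.9 need Φ(δ − z_{0.025}) = 0.9, so δ = z_{0.025} + z_{0.10} = 1.960 + 1.282 = 3.242.
(Ignoring the negligible lower-tail rejection probability gives the usual closed-form inversion.)
δ = d·√n ⇒ n = (δ/d)² = (3.242 / 0.32)² = 102.61.
Rounding up, n = 103.

n = 103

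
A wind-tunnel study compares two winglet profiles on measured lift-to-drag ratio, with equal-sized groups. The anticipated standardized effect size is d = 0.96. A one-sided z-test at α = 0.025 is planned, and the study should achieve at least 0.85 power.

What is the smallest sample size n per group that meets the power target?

Set Φ(δ − 1.960) = 0.85; then δ − 1.960 = Φ⁻¹(0.85) = 1.036, giving δ = 2.996.
δ = d·√(n/2) ⇒ n = 2(δ/d)² = 2 × (2.996 / 0.96)² = 19.48.
Rounding up, n = 20 per group.

n = 20 per group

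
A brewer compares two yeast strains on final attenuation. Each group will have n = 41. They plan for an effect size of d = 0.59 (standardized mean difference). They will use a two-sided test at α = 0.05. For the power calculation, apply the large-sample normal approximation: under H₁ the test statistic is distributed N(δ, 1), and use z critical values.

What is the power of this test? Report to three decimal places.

Power ≈ 0.762

Noncentrality parameter: δ = d·√(n/2) = 0.59 × √(41/2) = 2.6713
Critical value for a two-sided test at α = 0.05: z_{α/2} = 1.960.
Power = Φ(δ − 1.960) + Φ(−δ − 1.960) = Φ(0.711) + Φ(-4.631) = 0.7616 + 0.0000 = 0.7616.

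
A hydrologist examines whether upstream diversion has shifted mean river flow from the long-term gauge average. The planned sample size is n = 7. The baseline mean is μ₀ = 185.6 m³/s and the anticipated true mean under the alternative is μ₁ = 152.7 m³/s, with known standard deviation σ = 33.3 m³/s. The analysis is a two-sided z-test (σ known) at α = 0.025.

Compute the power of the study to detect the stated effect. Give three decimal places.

Power ≈ 0.645

Standardized effect: d = |μ₁ − μ₀| / σ = |152.7 − 185.6| / 33.3 = 0.9880
Noncentrality parameter: δ = d·√n = 0.9880 × √7 = 2.6140
Two-sided α = 0.025 → critical value z_{0.0125} = 2.241.
Power = Φ(δ − 2.241) + Φ(−δ − 2.241) = Φ(0.373) + Φ(-4.855) = 0.6453 + 0.0000 = 0.6453.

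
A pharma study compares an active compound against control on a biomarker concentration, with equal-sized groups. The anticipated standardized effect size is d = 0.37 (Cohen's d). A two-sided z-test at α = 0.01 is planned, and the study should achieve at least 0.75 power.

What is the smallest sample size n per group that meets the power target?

Set Φ(δ − 2.576) = 0.75; then δ − 2.576 = Φ⁻¹(0.75) = 0.674, giving δ = 3.250.
(Ignoring the negligible lower-tail rejection probability gives the usual closed-form inversion.)
δ = d·√(n/2) ⇒ n = 2(δ/d)² = 2 × (3.250 / 0.37)² = 154.34.
Round up to the next whole unit.

n = 155 per group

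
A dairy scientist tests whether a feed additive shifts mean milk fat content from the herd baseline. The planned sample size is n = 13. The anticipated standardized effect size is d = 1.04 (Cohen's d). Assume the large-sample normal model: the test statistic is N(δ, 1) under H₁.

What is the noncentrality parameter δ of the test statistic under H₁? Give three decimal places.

δ ≈ 3.750

δ = d·√n = 1.04 × √13 = 3.7498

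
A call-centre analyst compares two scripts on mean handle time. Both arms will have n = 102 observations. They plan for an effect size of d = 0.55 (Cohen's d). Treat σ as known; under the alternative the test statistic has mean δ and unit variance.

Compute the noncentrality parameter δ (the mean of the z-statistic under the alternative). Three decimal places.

δ = d·√(n/2) = 0.55 × √(102/2) = 3.9278

δ ≈ 3.928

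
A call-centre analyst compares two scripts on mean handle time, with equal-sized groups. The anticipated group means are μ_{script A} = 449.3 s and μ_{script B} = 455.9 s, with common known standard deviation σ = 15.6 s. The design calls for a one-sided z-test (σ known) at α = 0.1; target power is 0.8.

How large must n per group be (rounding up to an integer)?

Standardized effect: d = |μ_{script A} − μ_{script B}| / σ = |449.3 − 455.9| / 15.6 = 0.4231
For power 0.8 need Φ(δ − z_{0.1}) = 0.8, so δ = z_{0.1} + z_{0.20} = 1.282 + 0.842 = 2.123.
δ = d·√(n/2) ⇒ n = 2(δ/d)² = 2 × (2.123 / 0.4231)² = 50.37.
Round up to the next whole unit.

n = 51 per group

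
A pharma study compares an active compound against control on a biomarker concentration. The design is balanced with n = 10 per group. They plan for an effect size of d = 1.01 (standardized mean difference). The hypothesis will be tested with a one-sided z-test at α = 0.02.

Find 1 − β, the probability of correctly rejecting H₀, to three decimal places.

Power ≈ 0.581

Noncentrality parameter: δ = d·√(n/2) = 1.01 × √(10/2) = 2.2584
One-sided α = 0.02 → critical value z_{0.02} = 2.054.
Power = P(Z > 2.054 − δ) = Φ(0.205) = 0.5811.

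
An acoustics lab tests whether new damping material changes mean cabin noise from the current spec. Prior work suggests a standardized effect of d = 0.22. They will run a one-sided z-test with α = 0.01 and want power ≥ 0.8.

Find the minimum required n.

n = 208

Set Φ(δ − 2.326) = 0.8; then δ − 2.326 = Φ⁻¹(0.8) = 0.842, giving δ = 3.168.
δ = d·√n ⇒ n = (δ/d)² = (3.168 / 0.22)² = 207.36.
Round up to the next whole unit.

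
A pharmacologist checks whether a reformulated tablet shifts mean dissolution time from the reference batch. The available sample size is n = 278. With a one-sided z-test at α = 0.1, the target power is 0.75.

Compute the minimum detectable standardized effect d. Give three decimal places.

Required noncentrality: δ = z_{0.1} + z_{0.25} = 1.282 + 0.674 = 1.956.
δ = d·√n ⇒ d = δ/√n = 1.956/√278 = 0.1173.

d ≈ 0.117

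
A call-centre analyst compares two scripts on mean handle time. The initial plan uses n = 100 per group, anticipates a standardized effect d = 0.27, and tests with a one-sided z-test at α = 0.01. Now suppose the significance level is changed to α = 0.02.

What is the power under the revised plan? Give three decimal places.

δ = d·√(n/2) = 0.27 × √(100/2) = 1.9092 (unchanged). New critical value: z_{0.02} = 2.054.
Revised power = P(Z > 2.054 − δ) = Φ(-0.145) = 0.4425.

Power ≈ 0.443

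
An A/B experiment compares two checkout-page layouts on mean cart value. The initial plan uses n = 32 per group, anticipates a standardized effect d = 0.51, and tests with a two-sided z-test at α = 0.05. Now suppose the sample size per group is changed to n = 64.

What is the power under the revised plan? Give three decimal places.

Power ≈ 0.823

With n = 64 per group: δ = d·√(n/2) = 0.51 × √(64/2) = 2.8850. Critical value z_{0.025} = 1.960.
Revised power = Φ(δ − 1.960) + Φ(−δ − 1.960) = Φ(0.925) + Φ(-4.845) = 0.8225 + 0.0000 = 0.8225.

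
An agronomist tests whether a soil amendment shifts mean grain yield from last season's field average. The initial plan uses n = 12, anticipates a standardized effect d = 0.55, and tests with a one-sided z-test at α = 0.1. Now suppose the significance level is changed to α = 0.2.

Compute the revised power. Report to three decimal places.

δ = d·√n = 0.55 × √12 = 1.9053 (unchanged). New critical value: z_{0.2} = 0.842.
Revised power = P(Z > 0.842 − δ) = Φ(1.064) = 0.8563.

Power ≈ 0.856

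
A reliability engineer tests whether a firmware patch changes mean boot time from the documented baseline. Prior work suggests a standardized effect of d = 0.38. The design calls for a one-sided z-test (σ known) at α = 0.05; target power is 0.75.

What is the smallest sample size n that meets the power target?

Set Φ(δ − 1.645) = 0.75; then δ − 1.645 = Φ⁻¹(0.75) = 0.674, giving δ = 2.319.
δ = d·√n ⇒ n = (δ/d)² = (2.319 / 0.38)² = 37.25.
Rounding up, n = 38.

n = 38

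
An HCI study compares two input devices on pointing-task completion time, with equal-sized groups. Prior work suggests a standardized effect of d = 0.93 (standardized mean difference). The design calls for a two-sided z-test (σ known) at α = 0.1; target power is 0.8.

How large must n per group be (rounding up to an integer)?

Set Φ(δ − 1.645) = 0.8; then δ − 1.645 = Φ⁻¹(0.8) = 0.842, giving δ = 2.486.
(The Φ(−δ − z_{α/2}) term is vanishingly small for δ > 0 and is dropped in the standard sample-size formula.)
δ = d·√(n/2) ⇒ n = 2(δ/d)² = 2 × (2.486 / 0.93)² = 14.30.
Round up to the next whole unit.

n = 15 per group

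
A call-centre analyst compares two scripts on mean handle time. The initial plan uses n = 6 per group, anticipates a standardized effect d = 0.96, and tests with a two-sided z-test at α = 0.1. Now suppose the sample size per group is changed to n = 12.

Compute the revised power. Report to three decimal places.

Power ≈ 0.760

With n = 12 per group: δ = d·√(n/2) = 0.96 × √(12/2) = 2.3515. Critical value z_{0.05} = 1.645.
Revised power = Φ(δ − 1.645) + Φ(−δ − 1.645) = Φ(0.707) + Φ(-3.996) = 0.7601 + 0.0000 = 0.7601.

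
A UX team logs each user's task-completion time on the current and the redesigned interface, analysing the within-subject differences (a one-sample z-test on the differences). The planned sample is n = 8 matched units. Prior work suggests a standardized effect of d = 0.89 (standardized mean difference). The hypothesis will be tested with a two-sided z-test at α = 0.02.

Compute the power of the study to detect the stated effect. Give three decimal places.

Power ≈ 0.576

Noncentrality parameter: δ = d·√n = 0.89 × √8 = 2.5173
Two-sided α = 0.02 → critical value z_{0.01} = 2.326.
Power = Φ(δ − 2.326) + Φ(−δ − 2.326) = Φ(0.191) + Φ(-4.844) = 0.5757 + 0.0000 = 0.5757.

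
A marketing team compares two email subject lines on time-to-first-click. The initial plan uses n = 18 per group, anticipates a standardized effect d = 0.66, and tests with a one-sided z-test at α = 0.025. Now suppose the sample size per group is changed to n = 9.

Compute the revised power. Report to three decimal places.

Power ≈ 0.288

With n = 9 per group: δ = d·√(n/2) = 0.66 × √(9/2) = 1.4001. Critical value z_{0.025} = 1.960.
Revised power = P(Z > 1.960 − δ) = Φ(-0.560) = 0.2878.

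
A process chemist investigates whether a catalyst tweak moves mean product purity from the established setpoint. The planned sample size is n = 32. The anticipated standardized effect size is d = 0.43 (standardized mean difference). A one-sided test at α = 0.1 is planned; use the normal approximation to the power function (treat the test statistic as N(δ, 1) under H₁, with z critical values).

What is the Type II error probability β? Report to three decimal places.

β ≈ 0.125

Noncentrality parameter: δ = d·√n = 0.43 × √32 = 2.4324
One-sided α = 0.1 → critical value z_{0.1} = 1.282.
Power = P(Z > 1.282 − δ) = Φ(1.151) = 0.8751.
Type II error: β = 1 − power = 1 − 0.8751 = 0.1249.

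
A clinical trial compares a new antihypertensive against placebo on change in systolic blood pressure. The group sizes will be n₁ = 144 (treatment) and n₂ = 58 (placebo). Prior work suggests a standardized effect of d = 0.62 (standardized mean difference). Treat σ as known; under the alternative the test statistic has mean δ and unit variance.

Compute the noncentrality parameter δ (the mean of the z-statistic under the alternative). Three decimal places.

δ ≈ 3.987

The noncentrality parameter scales effect size by the design's sample-size factor: δ = d / √(1/n₁ + 1/n₂) = 0.62 / √(1/144 + 1/58) = 3.9867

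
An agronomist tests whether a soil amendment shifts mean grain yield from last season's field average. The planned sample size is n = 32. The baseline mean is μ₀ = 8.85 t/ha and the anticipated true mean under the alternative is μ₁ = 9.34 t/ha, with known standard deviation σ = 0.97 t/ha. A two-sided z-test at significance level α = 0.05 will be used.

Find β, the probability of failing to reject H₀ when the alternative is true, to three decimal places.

β ≈ 0.185

Standardized effect: d = |μ₁ − μ₀| / σ = |9.34 − 8.85| / 0.97 = 0.5052
Noncentrality parameter: δ = d·√n = 0.5052 × √32 = 2.8576
Critical value for a two-sided test at α = 0.05: z_{α/2} = 1.960.
Power = Φ(δ − 1.960) + Φ(−δ − 1.960) = Φ(0.898) + Φ(-4.818) = 0.8153 + 0.0000 = 0.8153.
Type II error: β = 1 − power = 1 − 0.8153 = 0.1847.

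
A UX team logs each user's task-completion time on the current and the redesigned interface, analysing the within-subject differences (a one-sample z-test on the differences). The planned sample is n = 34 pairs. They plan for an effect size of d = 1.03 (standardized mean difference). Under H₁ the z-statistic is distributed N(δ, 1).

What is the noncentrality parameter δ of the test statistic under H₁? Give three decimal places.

δ ≈ 6.006

The noncentrality parameter scales effect size by the design's sample-size factor: δ = d·√n = 1.03 × √34 = 6.0059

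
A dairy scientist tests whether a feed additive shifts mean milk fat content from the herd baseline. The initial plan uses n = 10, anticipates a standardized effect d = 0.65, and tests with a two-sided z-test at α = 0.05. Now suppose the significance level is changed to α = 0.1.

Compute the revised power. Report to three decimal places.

Power ≈ 0.659

δ = d·√n = 0.65 × √10 = 2.0555 (unchanged). New critical value: z_{0.05} = 1.645.
Revised power = Φ(δ − 1.645) + Φ(−δ − 1.645) = Φ(0.411) + Φ(-3.700) = 0.6593 + 0.0001 = 0.6594.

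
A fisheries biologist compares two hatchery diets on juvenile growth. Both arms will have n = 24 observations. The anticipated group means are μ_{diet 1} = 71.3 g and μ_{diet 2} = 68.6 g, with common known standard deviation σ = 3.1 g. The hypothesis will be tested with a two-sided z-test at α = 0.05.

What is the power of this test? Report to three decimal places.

Standardized effect: d = |μ_{diet 1} − μ_{diet 2}| / σ = |71.3 − 68.6| / 3.1 = 0.8710
Noncentrality parameter: δ = d·√(n/2) = 0.8710 × √(24/2) = 3.0171
Critical value for a two-sided test at α = 0.05: z_{α/2} = 1.960.
Power = Φ(δ − 1.960) + Φ(−δ − 1.960) = Φ(1.057) + Φ(-4.977) = 0.8548 + 0.0000 = 0.8548.

Power ≈ 0.855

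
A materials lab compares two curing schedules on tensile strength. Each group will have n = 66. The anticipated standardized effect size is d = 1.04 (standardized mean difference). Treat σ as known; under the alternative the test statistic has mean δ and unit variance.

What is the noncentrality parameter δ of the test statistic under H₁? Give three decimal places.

δ = d·√(n/2) = 1.04 × √(66/2) = 5.9743

δ ≈ 5.974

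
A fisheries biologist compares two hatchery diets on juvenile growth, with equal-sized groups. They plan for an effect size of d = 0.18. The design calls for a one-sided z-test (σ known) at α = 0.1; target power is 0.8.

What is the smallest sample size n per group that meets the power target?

n = 279 per group

For power 0.8 need Φ(δ − z_{0.1}) = 0.8, so δ = z_{0.1} + z_{0.20} = 1.282 + 0.842 = 2.123.
δ = d·√(n/2) ⇒ n = 2(δ/d)² = 2 × (2.123 / 0.18)² = 278.26.
Rounding up, n = 279 per group.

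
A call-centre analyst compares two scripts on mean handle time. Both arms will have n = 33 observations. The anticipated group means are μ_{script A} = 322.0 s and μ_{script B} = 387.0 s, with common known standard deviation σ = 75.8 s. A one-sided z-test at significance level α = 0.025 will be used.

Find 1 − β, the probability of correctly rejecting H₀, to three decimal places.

Standardized effect: d = |μ_{script A} − μ_{script B}| / σ = |322.0 − 387.0| / 75.8 = 0.8575
Noncentrality parameter: δ = d·√(n/2) = 0.8575 × √(33/2) = 3.4833
Critical value for a one-sided test at α = 0.025: z_α = 1.960.
Power = Φ(δ − 1.960) = Φ(1.523) = 0.9362.

Power ≈ 0.936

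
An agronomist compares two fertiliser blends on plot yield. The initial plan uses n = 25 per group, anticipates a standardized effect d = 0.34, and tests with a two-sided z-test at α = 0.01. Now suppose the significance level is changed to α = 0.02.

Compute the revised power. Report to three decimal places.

δ = d·√(n/2) = 0.34 × √(25/2) = 1.2021 (unchanged). New critical value: z_{0.01} = 2.326.
Revised power = Φ(δ − 2.326) + Φ(−δ − 2.326) = Φ(-1.124) + Φ(-3.528) = 0.1305 + 0.0002 = 0.1307.

Power ≈ 0.131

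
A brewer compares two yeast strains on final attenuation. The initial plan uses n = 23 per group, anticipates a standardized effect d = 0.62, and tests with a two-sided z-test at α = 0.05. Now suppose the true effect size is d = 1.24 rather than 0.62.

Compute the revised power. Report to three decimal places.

With d = 1.24: δ = d·√(n/2) = 1.24 × √(23/2) = 4.2050. Critical value z_{0.025} = 1.960.
Revised power = Φ(δ − 1.960) + Φ(−δ − 1.960) = Φ(2.245) + Φ(-6.165) = 0.9876 + 0.0000 = 0.9876.

Power ≈ 0.988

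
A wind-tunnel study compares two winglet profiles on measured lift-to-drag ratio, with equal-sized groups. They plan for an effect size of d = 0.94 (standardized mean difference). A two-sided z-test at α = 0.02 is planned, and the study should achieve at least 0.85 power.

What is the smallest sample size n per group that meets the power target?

For power 0.85 need Φ(δ − z_{0.01}) = 0.85, so δ = z_{0.01} + z_{0.15} = 2.326 + 1.036 = 3.363.
(The Φ(−δ − z_{α/2}) term is vanishingly small for δ > 0 and is dropped in the standard sample-size formula.)
δ = d·√(n/2) ⇒ n = 2(δ/d)² = 2 × (3.363 / 0.94)² = 25.60.
Round up to the next whole unit.

n = 26 per group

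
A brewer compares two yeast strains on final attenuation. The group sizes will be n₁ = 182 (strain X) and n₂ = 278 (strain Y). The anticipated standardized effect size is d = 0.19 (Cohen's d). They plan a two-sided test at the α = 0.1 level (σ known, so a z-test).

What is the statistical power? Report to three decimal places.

Power ≈ 0.636

Noncentrality parameter: δ = d / √(1/n₁ + 1/n₂) = 0.19 / √(1/182 + 1/278) = 1.9927
Critical value for a two-sided test at α = 0.1: z_{α/2} = 1.645.
Power = Φ(δ − 1.645) + Φ(−δ − 1.645) = Φ(0.348) + Φ(-3.638) = 0.6360 + 0.0001 = 0.6361.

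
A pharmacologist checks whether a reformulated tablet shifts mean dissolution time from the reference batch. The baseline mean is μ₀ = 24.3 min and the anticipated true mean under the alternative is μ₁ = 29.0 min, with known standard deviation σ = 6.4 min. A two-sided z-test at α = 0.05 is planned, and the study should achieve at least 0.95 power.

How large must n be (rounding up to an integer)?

Standardized effect: d = |μ₁ − μ₀| / σ = |29.0 − 24.3| / 6.4 = 0.7344
For power 0.95 need Φ(δ − z_{0.025}) = 0.95, so δ = z_{0.025} + z_{0.05} = 1.960 + 1.645 = 3.605.
(For δ > 0 the lower-tail rejection region contributes negligibly to power, so the one-term inversion is standard.)
δ = d·√n ⇒ n = (δ/d)² = (3.605 / 0.7344)² = 24.10.
Round up to the next whole unit.

n = 25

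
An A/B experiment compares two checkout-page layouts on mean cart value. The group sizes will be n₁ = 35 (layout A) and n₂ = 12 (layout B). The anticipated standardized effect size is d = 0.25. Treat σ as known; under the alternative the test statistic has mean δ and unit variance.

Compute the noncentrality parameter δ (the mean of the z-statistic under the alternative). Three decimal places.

δ ≈ 0.747

δ = d / √(1/n₁ + 1/n₂) = 0.25 / √(1/35 + 1/12) = 0.7473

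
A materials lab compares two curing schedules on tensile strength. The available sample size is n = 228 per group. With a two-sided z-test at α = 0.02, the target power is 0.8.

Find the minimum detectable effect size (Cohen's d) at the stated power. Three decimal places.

Need Φ(δ − 2.326) = 0.8, so δ = 2.326 + 0.842 = 3.168.
(The second rejection-region term Φ(−δ − z_{α/2}) is negligible and dropped.)
δ = d·√(n/2) ⇒ d = δ/√(n/2) = 3.168/√(228/2) = 0.2967.

d ≈ 0.297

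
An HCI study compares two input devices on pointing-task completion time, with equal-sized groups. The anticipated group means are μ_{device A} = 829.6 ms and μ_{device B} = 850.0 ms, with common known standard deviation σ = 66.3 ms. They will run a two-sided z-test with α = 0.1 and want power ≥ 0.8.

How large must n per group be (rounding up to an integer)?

n = 131 per group

Standardized effect: d = |μ_{device A} − μ_{device B}| / σ = |829.6 − 850.0| / 66.3 = 0.3077
Set Φ(δ − 1.645) = 0.8; then δ − 1.645 = Φ⁻¹(0.8) = 0.842, giving δ = 2.486.
(The Φ(−δ − z_{α/2}) term is vanishingly small for δ > 0 and is dropped in the standard sample-size formula.)
δ = d·√(n/2) ⇒ n = 2(δ/d)² = 2 × (2.486 / 0.3077)² = 130.61.
Round up to the next whole unit.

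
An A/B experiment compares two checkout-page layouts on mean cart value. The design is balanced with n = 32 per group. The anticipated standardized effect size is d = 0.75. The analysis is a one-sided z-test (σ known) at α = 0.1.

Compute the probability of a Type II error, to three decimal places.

β ≈ 0.043

Noncentrality parameter: δ = d·√(n/2) = 0.75 × √(32/2) = 3.0000
Critical value for a one-sided test at α = 0.1: z_α = 1.282.
Power = P(Z > 1.282 − δ) = Φ(1.718) = 0.9571.
Type II error: β = 1 − power = 1 − 0.9571 = 0.0429.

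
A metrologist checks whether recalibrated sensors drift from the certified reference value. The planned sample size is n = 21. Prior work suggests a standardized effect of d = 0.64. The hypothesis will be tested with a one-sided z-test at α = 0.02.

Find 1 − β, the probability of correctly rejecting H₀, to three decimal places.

Power ≈ 0.810

Noncentrality parameter: δ = d·√n = 0.64 × √21 = 2.9328
One-sided α = 0.02 → critical value z_{0.02} = 2.054.
Power = P(Z > 2.054 − δ) = Φ(0.879) = 0.8103.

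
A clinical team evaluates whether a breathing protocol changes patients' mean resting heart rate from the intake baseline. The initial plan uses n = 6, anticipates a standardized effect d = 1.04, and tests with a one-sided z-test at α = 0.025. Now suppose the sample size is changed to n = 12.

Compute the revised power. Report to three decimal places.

Power ≈ 0.950

With n = 12: δ = d·√n = 1.04 × √12 = 3.6027. Critical value z_{0.025} = 1.960.
Revised power = Φ(δ − 1.960) = Φ(1.643) = 0.9498.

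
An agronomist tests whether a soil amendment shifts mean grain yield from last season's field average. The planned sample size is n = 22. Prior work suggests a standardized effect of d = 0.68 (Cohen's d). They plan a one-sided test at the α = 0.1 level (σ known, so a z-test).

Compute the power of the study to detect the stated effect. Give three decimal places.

Noncentrality parameter: λ = d·√n = 0.68 × √22 = 3.1895
Critical value for a one-sided test at α = 0.1: z_α = 1.282.
Power = Φ(λ − 1.282) = Φ(1.908) = 0.9718.

Power ≈ 0.972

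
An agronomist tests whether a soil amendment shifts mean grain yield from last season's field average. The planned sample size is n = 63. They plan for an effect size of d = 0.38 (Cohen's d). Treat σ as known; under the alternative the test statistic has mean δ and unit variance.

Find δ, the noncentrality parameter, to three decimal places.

δ = d·√n = 0.38 × √63 = 3.0162

δ ≈ 3.016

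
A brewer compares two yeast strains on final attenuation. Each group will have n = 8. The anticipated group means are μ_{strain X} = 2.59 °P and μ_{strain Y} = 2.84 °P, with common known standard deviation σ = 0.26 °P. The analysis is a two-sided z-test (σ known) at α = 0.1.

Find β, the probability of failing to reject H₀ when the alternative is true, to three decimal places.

Standardized effect: d = |μ_{strain X} − μ_{strain Y}| / σ = |2.59 − 2.84| / 0.26 = 0.9615
Noncentrality parameter: δ = d·√(n/2) = 0.9615 × √(8/2) = 1.9231
Two-sided α = 0.1 → critical value z_{0.05} = 1.645.
Power = Φ(δ − 1.645) + Φ(−δ − 1.645) = Φ(0.278) + Φ(-3.568) = 0.6096 + 0.0002 = 0.6098.
Type II error: β = 1 − power = 1 − 0.6098 = 0.3902.

β ≈ 0.390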